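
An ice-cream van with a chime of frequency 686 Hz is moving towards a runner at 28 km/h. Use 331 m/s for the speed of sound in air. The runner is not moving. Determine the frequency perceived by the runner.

28 km/h = 7.778 m/s.
Moving source, stationary observer: f' = f · v/(v − v_s) since the source is approaching.
f' = 686 × 331/(331 − 7.778) = 686 × 331/323.2 ≈ 703 Hz.

703 Hz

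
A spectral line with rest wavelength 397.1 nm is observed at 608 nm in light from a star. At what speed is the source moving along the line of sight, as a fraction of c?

0.402c

λ'/λ₀ = 1.5311 > 1 (redshift), so the source is receding.
λ'/λ₀ = √((1 + β)/(1 − β)) for a receding source ⇒ β = (r² − 1)/(r² + 1) with r = λ'/λ₀.
β = (2.3443 − 1)/(2.3443 + 1) ≈ 0.402.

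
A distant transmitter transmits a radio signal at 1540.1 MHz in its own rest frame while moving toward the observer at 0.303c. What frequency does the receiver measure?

Relativistic Doppler for frequency: f' = f₀ · √((1 + β)/(1 − β)).
f' = 1540.1 × √(1.3030/0.6970) = 1540.1 × 1.36727 ≈ 2105.7 MHz.

2105.7 MHz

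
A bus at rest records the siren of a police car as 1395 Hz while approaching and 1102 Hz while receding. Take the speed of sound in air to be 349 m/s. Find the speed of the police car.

41 m/s

f₁/f₂ = (v + v_s)/(v − v_s), so v_s = v · (f₁ − f₂)/(f₁ + f₂).
v_s = 349 × (1395 − 1102)/(1395 + 1102) = 349 × 293/2497 ≈ 41 m/s.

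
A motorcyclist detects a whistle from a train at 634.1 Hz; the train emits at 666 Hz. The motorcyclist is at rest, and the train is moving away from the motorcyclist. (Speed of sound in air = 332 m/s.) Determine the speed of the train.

f' = f · v/(v + v_s) ⇒ v_s = v · |1 − f/f'|.
v_s = 332 × |1 − 666/634.1| = 332 × 0.05031 ≈ 16.7 m/s.

16.7 m/s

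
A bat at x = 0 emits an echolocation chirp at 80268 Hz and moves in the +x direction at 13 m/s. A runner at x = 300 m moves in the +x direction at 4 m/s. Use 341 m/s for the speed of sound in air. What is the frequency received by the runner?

82470 Hz

The observer lies on the +x side, so the source is heading toward the observer and the observer is heading away from the source.
With source approaching and observer receding, f' = f · (v − v_o)/(v − v_s).
f' = 80268 × (341 − 4)/(341 − 13) = 80268 × 337/328 ≈ 82470 Hz.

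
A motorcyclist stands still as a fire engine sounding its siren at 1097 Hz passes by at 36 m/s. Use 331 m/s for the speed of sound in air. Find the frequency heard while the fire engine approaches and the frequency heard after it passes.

Approaching: f₁ = f · v/(v − v_s) = 1097 × 331/295 ≈ 1231 Hz.
Receding: f₂ = f · v/(v + v_s) = 1097 × 331/367 ≈ 989 Hz.

1231 Hz approaching; 989 Hz receding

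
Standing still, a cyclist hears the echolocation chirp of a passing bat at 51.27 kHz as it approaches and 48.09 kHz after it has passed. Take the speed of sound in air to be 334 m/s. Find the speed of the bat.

10.7 m/s

f₁/f₂ = (v + v_s)/(v − v_s), so v_s = v · (f₁ − f₂)/(f₁ + f₂).
v_s = 334 × (51.27 − 48.09)/(51.27 + 48.09) = 334 × 3.18/99.36 ≈ 10.7 m/s.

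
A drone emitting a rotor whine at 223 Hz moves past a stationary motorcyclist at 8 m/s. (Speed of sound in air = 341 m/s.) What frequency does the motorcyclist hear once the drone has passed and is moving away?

Receding: f₂ = f · v/(v + v_s) = 223 × 341/349 ≈ 218 Hz.

218 Hz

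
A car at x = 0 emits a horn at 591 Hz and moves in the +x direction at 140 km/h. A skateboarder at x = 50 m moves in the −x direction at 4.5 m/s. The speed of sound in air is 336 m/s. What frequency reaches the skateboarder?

677 Hz

140 km/h = 38.89 m/s.
The observer lies on the +x side, so the source is heading toward the observer and the observer is heading toward the source.
With source approaching and observer approaching, f' = f · (v + v_o)/(v − v_s).
f' = 591 × (336 + 4.5)/(336 − 38.89) = 591 × 340.5/297.11 ≈ 677 Hz.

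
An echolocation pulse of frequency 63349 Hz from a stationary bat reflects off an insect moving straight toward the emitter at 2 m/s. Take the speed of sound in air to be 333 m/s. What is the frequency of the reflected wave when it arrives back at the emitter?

At the insect (a moving observer), f₁ = f₀ · (v + u)/v = 63349 × 335/333 ≈ 63729 Hz.
On reflection it acts as a source moving toward the stationary detector: f₂ = f₁ · v/(v − u) = 63729 × 333/331 ≈ 64115 Hz.

64115 Hz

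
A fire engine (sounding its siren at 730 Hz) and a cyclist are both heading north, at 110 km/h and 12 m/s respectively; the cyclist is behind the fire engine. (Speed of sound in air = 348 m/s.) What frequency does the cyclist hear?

110 km/h = 30.56 m/s.
The cyclist is behind, so the fire engine is moving away from it while the cyclist is moving toward the fire engine.
With source receding and observer approaching, f' = f · (v + v_o)/(v + v_s).
f' = 730 × (348 + 12)/(348 + 30.56) = 730 × 360/378.56 ≈ 694 Hz.

694 Hz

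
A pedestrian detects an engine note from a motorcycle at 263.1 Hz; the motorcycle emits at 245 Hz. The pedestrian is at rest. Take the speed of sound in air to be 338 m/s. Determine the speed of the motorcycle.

f' > f, so the motorcycle is approaching.
f' = f · v/(v − v_s) ⇒ v_s = v · |1 − f/f'|.
v_s = 338 × |1 − 245/263.1| = 338 × 0.0688 ≈ 23.3 m/s.

23.3 m/s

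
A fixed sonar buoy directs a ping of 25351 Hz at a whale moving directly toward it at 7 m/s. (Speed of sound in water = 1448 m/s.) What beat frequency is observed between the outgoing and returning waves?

The whale first receives the wave as a moving observer: f₁ = f₀ · (v + u)/v = 25351 × (1448 + 7)/1448 ≈ 25474 Hz.
On reflection it acts as a source moving toward the stationary detector: f₂ = f₁ · v/(v − u) = 25474 × 1448/1441 ≈ 25597 Hz.
Beat frequency: |f₂ − f₀| = 2u·f₀/(v − u) = 2 × 7 × 25351/1441 ≈ 246 Hz.

246 Hz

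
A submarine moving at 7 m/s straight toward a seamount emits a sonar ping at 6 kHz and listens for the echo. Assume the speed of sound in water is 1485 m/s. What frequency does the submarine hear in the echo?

6.06 kHz

The seamount receives the sound from a moving source: f₁ = f₀ · v/(v − v_e) = 6 × 1485/1478 ≈ 6.03 kHz.
On the return leg the submarine is a moving observer: f₂ = f₁ · (v + v_e)/v = 6.03 × 1492/1485 ≈ 6.06 kHz.
Equivalently f₂ = f₀ · (v + v_e)/(v − v_e).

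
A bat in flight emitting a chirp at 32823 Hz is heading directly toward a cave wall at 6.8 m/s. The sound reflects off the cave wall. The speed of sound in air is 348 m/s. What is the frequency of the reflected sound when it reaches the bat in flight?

The cave wall receives the sound from a moving source: f₁ = f₀ · v/(v − v_e) = 32823 × 348/341.2 ≈ 33477 Hz.
On the return leg the bat in flight is a moving observer: f₂ = f₁ · (v + v_e)/v = 33477 × 354.8/348 ≈ 34131 Hz.

34131 Hz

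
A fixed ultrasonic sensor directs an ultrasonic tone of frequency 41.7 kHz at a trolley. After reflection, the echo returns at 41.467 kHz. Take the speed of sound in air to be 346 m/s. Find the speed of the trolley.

Double Doppler shift off a moving reflector: f₂ = f₀ · (v + u)/(v − u) (u > 0 toward emitter).
Rearranging, u = v · (f₂ − f₀)/(f₂ + f₀) = 346 × -0.233/83.167 ≈ -0.97 m/s.
So the trolley is moving at 0.97 m/s away from the emitter.

0.97 m/s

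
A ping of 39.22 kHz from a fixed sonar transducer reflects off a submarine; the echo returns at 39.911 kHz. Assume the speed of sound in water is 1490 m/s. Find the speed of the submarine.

Double Doppler shift off a moving reflector: f₂ = f₀ · (v + u)/(v − u) (u > 0 toward emitter).
Rearranging, u = v · (f₂ − f₀)/(f₂ + f₀) = 1490 × 0.691/79.131 ≈ 13.0 m/s.
So the submarine is moving at 13.0 m/s toward the emitter.

13.0 m/s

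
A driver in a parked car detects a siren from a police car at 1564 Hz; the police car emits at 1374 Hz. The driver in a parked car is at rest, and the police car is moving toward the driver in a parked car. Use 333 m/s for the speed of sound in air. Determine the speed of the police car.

f' = f · v/(v − v_s) ⇒ v_s = v · |1 − f/f'|.
v_s = 333 × |1 − 1374/1564| = 333 × 0.1215 ≈ 40 m/s.

40 m/s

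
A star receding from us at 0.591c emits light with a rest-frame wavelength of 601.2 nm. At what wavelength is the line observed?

Relativistic Doppler for wavelength: λ' = λ₀ · √((1 + β)/(1 − β)).
λ' = 601.2 × √(1.5910/0.4090) = 601.2 × 1.97230 ≈ 1185.7 nm.

1185.7 nm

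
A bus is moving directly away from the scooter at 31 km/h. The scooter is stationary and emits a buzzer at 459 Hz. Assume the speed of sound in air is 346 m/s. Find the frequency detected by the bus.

31 km/h = 8.611 m/s.
Moving observer, stationary source: f' = f · (v − v_o)/v.
f' = 459 × (346 − 8.611)/346 = 459 × 337.39/346 ≈ 448 Hz.

448 Hz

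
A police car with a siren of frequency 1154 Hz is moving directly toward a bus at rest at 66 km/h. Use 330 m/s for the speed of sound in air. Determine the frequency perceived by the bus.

1222 Hz

66 km/h = 18.33 m/s.
With the source moving toward a stationary observer, f' = f · v/(v − v_s).
f' = 1154 × 330/(330 − 18.33) = 1154 × 330/311.7 ≈ 1222 Hz.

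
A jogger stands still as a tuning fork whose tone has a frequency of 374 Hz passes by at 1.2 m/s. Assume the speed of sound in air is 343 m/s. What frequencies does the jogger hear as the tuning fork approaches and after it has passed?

Approaching: f₁ = f · v/(v − v_s) = 374 × 343/341.8 ≈ 375 Hz.
Receding: f₂ = f · v/(v + v_s) = 374 × 343/344.2 ≈ 373 Hz.

375 Hz approaching; 373 Hz receding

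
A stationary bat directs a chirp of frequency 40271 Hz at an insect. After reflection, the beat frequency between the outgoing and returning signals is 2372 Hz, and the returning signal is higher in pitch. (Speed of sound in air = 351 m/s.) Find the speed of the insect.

Double Doppler shift off a moving reflector: f₂ = f₀ · (v + u)/(v − u) (u > 0 toward emitter).
Returning signal is higher, so f₂ = f₀ + Δf = 40271 + 2372 = 42643 Hz.
Rearranging, u = v · (f₂ − f₀)/(f₂ + f₀) = 351 × 2372/82914 ≈ 10.0 m/s.
So the insect is moving at 10.0 m/s toward the emitter.

10.0 m/s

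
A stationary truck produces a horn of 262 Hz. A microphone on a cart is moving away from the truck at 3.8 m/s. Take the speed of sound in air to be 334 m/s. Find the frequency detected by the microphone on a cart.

259 Hz

Moving observer, stationary source: f' = f · (v − v_o)/v.
f' = 262 × (334 − 3.8)/334 = 262 × 330.2/334 ≈ 259 Hz.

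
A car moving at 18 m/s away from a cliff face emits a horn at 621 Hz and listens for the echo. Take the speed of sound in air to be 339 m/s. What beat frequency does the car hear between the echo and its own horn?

63 Hz

The cliff face receives the sound from a moving source: f₁ = f₀ · v/(v + v_e) = 621 × 339/357 ≈ 589.7 Hz.
On the return leg the car is a moving observer: f₂ = f₁ · (v − v_e)/v = 589.7 × 321/339 ≈ 558.4 Hz.
Beat against the emitted tone: |f₂ − f₀| = 2v_e·f₀/(v + v_e) = 2 × 18 × 621/357 ≈ 63 Hz.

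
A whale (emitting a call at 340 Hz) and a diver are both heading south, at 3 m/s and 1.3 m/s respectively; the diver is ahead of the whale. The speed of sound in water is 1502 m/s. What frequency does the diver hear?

340 Hz

The diver is ahead, so the whale is moving toward it while the diver is moving away from the whale.
With source approaching and observer receding, f' = f · (v − v_o)/(v − v_s).
f' = 340 × (1502 − 1.3)/(1502 − 3) = 340 × 1500.7/1499 ≈ 340 Hz.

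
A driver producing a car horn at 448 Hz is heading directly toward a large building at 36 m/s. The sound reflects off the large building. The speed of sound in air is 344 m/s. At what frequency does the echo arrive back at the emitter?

The large building receives the sound from a moving source: f₁ = f₀ · v/(v − v_e) = 448 × 344/308 ≈ 500 Hz.
On the return leg the driver is a moving observer: f₂ = f₁ · (v + v_e)/v = 500 × 380/344 ≈ 553 Hz.
Equivalently f₂ = f₀ · (v + v_e)/(v − v_e).

553 Hz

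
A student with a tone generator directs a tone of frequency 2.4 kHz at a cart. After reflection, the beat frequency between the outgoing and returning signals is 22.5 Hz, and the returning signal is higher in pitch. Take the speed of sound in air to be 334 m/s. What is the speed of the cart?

1.56 m/s

Double Doppler shift off a moving reflector: f₂ = f₀ · (v + u)/(v − u) (u > 0 toward emitter).
Returning signal is higher, so f₂ = f₀ + Δf = 2400 + 22.5 = 2422.5 Hz.
Rearranging, u = v · (f₂ − f₀)/(f₂ + f₀) = 334 × 22.5/4822.5 ≈ 1.56 m/s.
So the cart is moving at 1.56 m/s toward the emitter.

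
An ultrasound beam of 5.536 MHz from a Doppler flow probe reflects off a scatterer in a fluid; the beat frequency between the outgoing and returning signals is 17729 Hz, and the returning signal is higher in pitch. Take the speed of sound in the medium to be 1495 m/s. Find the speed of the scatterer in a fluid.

Double Doppler shift off a moving reflector: f₂ = f₀ · (v + u)/(v − u) (u > 0 toward emitter).
Returning signal is higher, so f₂ = f₀ + Δf = 5536000 + 17729 = 5553729 Hz.
Rearranging, u = v · (f₂ − f₀)/(f₂ + f₀) = 1495 × 17729/11089729 ≈ 2.39 m/s.
So the scatterer in a fluid is moving at 2.39 m/s toward the emitter.

2.39 m/s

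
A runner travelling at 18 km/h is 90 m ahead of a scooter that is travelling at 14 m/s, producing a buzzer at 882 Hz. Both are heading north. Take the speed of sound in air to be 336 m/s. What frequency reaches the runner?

907 Hz

18 km/h = 5 m/s.
The runner is ahead, so the scooter is moving toward it while the runner is moving away from the scooter.
Both move, so f' = f · (v − v_o)/(v − v_s).
f' = 882 × (336 − 5)/(336 − 14) = 882 × 331/322 ≈ 907 Hz.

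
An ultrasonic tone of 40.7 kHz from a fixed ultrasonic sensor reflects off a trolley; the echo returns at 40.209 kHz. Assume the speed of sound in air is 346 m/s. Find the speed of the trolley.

Double Doppler shift off a moving reflector: f₂ = f₀ · (v + u)/(v − u) (u > 0 toward emitter).
Rearranging, u = v · (f₂ − f₀)/(f₂ + f₀) = 346 × -0.491/80.909 ≈ -2.10 m/s.
So the trolley is moving at 2.10 m/s away from the emitter.

2.10 m/s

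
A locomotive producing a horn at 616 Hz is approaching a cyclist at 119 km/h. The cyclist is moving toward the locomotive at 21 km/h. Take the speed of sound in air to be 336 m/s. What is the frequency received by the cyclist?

119 km/h = 33.06 m/s; 21 km/h = 5.833 m/s.
Both move, so f' = f · (v + v_o)/(v − v_s).
f' = 616 × (336 + 5.833)/(336 − 33.06) = 616 × 341.83/302.94 ≈ 695 Hz.

695 Hz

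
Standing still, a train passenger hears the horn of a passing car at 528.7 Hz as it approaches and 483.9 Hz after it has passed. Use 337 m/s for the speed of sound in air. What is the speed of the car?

f₁/f₂ = (v + v_s)/(v − v_s), so v_s = v · (f₁ − f₂)/(f₁ + f₂).
v_s = 337 × (528.7 − 483.9)/(528.7 + 483.9) = 337 × 44.8/1012.6 ≈ 14.9 m/s.

14.9 m/s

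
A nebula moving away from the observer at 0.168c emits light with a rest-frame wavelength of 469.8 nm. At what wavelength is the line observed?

556.6 nm

Relativistic Doppler for wavelength: λ' = λ₀ · √((1 + β)/(1 − β)).
λ' = 469.8 × √(1.1680/0.8320) = 469.8 × 1.18484 ≈ 556.6 nm.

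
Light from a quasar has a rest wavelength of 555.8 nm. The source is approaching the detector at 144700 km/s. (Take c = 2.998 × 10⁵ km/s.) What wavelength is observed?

328.3 nm

β = v/c = 144700/299800 = 0.4827.
Relativistic Doppler for wavelength: λ' = λ₀ · √((1 − β)/(1 + β)).
λ' = 555.8 × √(0.5173/1.4827) = 555.8 × 0.59070 ≈ 328.3 nm.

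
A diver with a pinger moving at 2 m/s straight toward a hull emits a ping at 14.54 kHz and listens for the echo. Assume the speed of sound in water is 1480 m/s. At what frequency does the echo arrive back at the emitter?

14.58 kHz

The hull receives the sound from a moving source: f₁ = f₀ · v/(v − v_e) = 14.54 × 1480/1478 ≈ 14.56 kHz.
On the return leg the diver with a pinger is a moving observer: f₂ = f₁ · (v + v_e)/v = 14.56 × 1482/1480 ≈ 14.58 kHz.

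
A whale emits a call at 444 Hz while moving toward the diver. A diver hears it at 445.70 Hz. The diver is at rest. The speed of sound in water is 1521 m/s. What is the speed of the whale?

f' = f · v/(v − v_s) ⇒ v_s = v · |1 − f/f'|.
v_s = 1521 × |1 − 444/445.70| = 1521 × 0.003814 ≈ 5.8 m/s.

5.8 m/s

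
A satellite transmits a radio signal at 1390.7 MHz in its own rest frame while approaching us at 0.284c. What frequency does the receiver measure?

1862.3 MHz

Relativistic Doppler for frequency: f' = f₀ · √((1 + β)/(1 − β)).
f' = 1390.7 × √(1.2840/0.7160) = 1390.7 × 1.33914 ≈ 1862.3 MHz.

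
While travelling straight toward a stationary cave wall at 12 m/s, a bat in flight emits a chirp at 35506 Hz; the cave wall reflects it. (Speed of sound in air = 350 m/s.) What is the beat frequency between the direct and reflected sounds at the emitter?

The cave wall receives the sound from a moving source: f₁ = f₀ · v/(v − v_e) = 35506 × 350/338 ≈ 36767 Hz.
On the return leg the bat in flight is a moving observer: f₂ = f₁ · (v + v_e)/v = 36767 × 362/350 ≈ 38027 Hz.
Beat against the emitted tone: |f₂ − f₀| = 2v_e·f₀/(v − v_e) = 2 × 12 × 35506/338 ≈ 2521 Hz.

2521 Hz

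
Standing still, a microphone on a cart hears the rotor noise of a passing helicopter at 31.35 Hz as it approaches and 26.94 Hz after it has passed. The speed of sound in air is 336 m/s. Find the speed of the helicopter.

25 m/s

f₁/f₂ = (v + v_s)/(v − v_s), so v_s = v · (f₁ − f₂)/(f₁ + f₂).
v_s = 336 × (31.35 − 26.94)/(31.35 + 26.94) = 336 × 4.41/58.29 ≈ 25 m/s.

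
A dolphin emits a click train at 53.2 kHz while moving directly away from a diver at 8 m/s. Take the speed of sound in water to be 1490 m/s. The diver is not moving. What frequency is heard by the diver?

52.9 kHz

With the source moving away from a stationary observer, f' = f · v/(v + v_s).
f' = 53.2 × 1490/(1490 + 8) = 53.2 × 1490/1498 ≈ 52.9 kHz.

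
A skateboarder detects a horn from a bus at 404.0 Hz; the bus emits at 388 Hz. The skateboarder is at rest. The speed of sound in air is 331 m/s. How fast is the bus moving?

f' > f, so the bus is approaching.
f' = f · v/(v − v_s) ⇒ v_s = v · |1 − f/f'|.
v_s = 331 × |1 − 388/404.0| = 331 × 0.0396 ≈ 13.1 m/s.

13.1 m/s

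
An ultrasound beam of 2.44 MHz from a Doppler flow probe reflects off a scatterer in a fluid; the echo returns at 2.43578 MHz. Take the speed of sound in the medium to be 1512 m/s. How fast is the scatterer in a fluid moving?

Double Doppler shift off a moving reflector: f₂ = f₀ · (v + u)/(v − u) (u > 0 toward emitter).
Rearranging, u = v · (f₂ − f₀)/(f₂ + f₀) = 1512 × -0.00422/4.87578 ≈ -1.31 m/s.
So the scatterer in a fluid is moving at 1.31 m/s away from the emitter.

1.31 m/s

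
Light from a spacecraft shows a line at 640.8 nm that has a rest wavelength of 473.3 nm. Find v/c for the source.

λ'/λ₀ = 1.3539 > 1 (redshift), so the source is receding.
λ'/λ₀ = √((1 + β)/(1 − β)) for a receding source ⇒ β = (r² − 1)/(r² + 1) with r = λ'/λ₀.
β = (1.8330 − 1)/(1.8330 + 1) ≈ 0.294.

0.294c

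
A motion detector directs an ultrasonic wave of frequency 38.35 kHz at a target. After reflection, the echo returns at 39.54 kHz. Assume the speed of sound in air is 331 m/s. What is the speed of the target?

Double Doppler shift off a moving reflector: f₂ = f₀ · (v + u)/(v − u) (u > 0 toward emitter).
Rearranging, u = v · (f₂ − f₀)/(f₂ + f₀) = 331 × 1.19/77.89 ≈ 5.1 m/s.
So the target is moving at 5.1 m/s toward the emitter.

5.1 m/s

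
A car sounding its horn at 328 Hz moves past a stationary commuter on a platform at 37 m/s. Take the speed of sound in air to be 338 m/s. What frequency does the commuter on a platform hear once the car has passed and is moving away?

Receding: f₂ = f · v/(v + v_s) = 328 × 338/375 ≈ 296 Hz.

296 Hz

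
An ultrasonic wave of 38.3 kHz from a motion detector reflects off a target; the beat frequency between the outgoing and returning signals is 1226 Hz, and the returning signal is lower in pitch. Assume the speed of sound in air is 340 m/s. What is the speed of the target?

Double Doppler shift off a moving reflector: f₂ = f₀ · (v + u)/(v − u) (u > 0 toward emitter).
Returning signal is lower, so f₂ = f₀ − Δf = 38300 − 1226 = 37074 Hz.
Rearranging, u = v · (f₂ − f₀)/(f₂ + f₀) = 340 × -1226/75374 ≈ -5.5 m/s.
So the target is moving at 5.5 m/s away from the emitter.

5.5 m/s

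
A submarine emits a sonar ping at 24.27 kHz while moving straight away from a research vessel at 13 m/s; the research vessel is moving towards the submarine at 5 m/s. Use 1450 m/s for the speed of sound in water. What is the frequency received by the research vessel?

24.1 kHz

General Doppler shift: f' = f · (v + v_o)/(v + v_s).
f' = 24.27 × (1450 + 5)/(1450 + 13) = 24.27 × 1455/1463 ≈ 24.1 kHz.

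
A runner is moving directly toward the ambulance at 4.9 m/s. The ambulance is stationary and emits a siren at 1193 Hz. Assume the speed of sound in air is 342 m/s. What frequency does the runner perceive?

1210 Hz

Only the observer moves, toward the source, so f' = f · (v + v_o)/v.
f' = 1193 × (342 + 4.9)/342 = 1193 × 346.9/342 ≈ 1210 Hz.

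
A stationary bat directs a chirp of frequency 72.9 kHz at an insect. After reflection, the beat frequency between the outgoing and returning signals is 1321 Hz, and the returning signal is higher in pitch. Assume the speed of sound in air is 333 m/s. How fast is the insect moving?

Double Doppler shift off a moving reflector: f₂ = f₀ · (v + u)/(v − u) (u > 0 toward emitter).
Returning signal is higher, so f₂ = f₀ + Δf = 72900 + 1321 = 74221 Hz.
Rearranging, u = v · (f₂ − f₀)/(f₂ + f₀) = 333 × 1321/147121 ≈ 2.99 m/s.
So the insect is moving at 2.99 m/s toward the emitter.

2.99 m/s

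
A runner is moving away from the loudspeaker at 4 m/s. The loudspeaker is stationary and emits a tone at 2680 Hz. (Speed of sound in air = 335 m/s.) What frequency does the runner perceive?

Only the observer moves, away from the source, so f' = f · (v − v_o)/v.
f' = 2680 × (335 − 4)/335 = 2680 × 331/335 ≈ 2648 Hz.

2648 Hz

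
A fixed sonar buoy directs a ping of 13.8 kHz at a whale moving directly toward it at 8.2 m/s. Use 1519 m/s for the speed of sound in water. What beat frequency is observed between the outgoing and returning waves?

150 Hz

The whale first receives the wave as a moving observer: f₁ = f₀ · (v + u)/v = 13.8 × (1519 + 8.2)/1519 ≈ 13.8745 kHz.
The reflection then acts as a moving source: f₂ = f₁ · v/(v − u) ≈ 13.9498 kHz.
Equivalently f₂ = f₀ · (v + u)/(v − u).
Beat frequency (with f₀ = 13800 Hz): |f₂ − f₀| = 2u·f₀/(v − u) = 2 × 8.2 × 13800/1510.8 ≈ 150 Hz.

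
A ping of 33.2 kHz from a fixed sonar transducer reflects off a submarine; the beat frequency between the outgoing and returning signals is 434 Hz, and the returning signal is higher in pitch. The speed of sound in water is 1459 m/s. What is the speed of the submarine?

9.5 m/s

Double Doppler shift off a moving reflector: f₂ = f₀ · (v + u)/(v − u) (u > 0 toward emitter).
Returning signal is higher, so f₂ = f₀ + Δf = 33200 + 434 = 33634 Hz.
Rearranging, u = v · (f₂ − f₀)/(f₂ + f₀) = 1459 × 434/66834 ≈ 9.5 m/s.
So the submarine is moving at 9.5 m/s toward the emitter.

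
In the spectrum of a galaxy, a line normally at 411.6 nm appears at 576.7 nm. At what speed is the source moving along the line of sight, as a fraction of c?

λ'/λ₀ = 1.4011 > 1 (redshift), so the source is receding.
λ'/λ₀ = √((1 + β)/(1 − β)) for a receding source ⇒ β = (r² − 1)/(r² + 1) with r = λ'/λ₀.
β = (1.9631 − 1)/(1.9631 + 1) ≈ 0.325.

0.325c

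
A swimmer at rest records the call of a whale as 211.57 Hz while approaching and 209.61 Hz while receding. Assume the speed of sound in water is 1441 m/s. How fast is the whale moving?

f₁/f₂ = (v + v_s)/(v − v_s), so v_s = v · (f₁ − f₂)/(f₁ + f₂).
v_s = 1441 × (211.57 − 209.61)/(211.57 + 209.61) = 1441 × 1.96/421.18 ≈ 6.7 m/s.

6.7 m/s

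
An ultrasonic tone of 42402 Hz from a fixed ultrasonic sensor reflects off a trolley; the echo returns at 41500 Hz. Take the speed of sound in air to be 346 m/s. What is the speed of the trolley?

Double Doppler shift off a moving reflector: f₂ = f₀ · (v + u)/(v − u) (u > 0 toward emitter).
Rearranging, u = v · (f₂ − f₀)/(f₂ + f₀) = 346 × -902/83902 ≈ -3.7 m/s.
So the trolley is moving at 3.7 m/s away from the emitter.

3.7 m/s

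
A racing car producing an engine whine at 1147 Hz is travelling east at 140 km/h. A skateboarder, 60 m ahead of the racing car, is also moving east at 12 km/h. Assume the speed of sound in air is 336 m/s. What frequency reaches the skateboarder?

1284 Hz

140 km/h = 38.89 m/s; 12 km/h = 3.333 m/s.
The skateboarder is ahead, so the racing car is moving toward it while the skateboarder is moving away from the racing car.
General Doppler shift: f' = f · (v − v_o)/(v − v_s).
f' = 1147 × (336 − 3.333)/(336 − 38.89) = 1147 × 332.67/297.11 ≈ 1284 Hz.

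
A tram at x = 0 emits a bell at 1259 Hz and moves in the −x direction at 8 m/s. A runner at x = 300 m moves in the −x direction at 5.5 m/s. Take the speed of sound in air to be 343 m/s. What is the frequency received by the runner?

The observer lies on the +x side, so the source is heading away from the observer and the observer is heading toward the source.
Both move, so f' = f · (v + v_o)/(v + v_s).
f' = 1259 × (343 + 5.5)/(343 + 8) = 1259 × 348.5/351 ≈ 1250 Hz.

1250 Hz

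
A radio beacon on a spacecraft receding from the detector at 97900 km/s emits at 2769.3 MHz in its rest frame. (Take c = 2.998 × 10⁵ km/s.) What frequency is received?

1973.2 MHz

β = v/c = 97900/299800 = 0.3266.
Relativistic Doppler for frequency: f' = f₀ · √((1 − β)/(1 + β)).
f' = 2769.3 × √(0.6734/1.3266) = 2769.3 × 0.71251 ≈ 1973.2 MHz.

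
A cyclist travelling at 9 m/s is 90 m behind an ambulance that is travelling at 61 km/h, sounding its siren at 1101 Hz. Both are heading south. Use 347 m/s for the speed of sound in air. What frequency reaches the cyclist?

61 km/h = 16.94 m/s.
The cyclist is behind, so the ambulance is moving away from it while the cyclist is moving toward the ambulance.
Both move, so f' = f · (v + v_o)/(v + v_s).
f' = 1101 × (347 + 9)/(347 + 16.94) = 1101 × 356/363.94 ≈ 1077 Hz.

1077 Hz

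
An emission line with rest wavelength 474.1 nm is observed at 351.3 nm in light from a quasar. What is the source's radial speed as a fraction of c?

λ'/λ₀ = 0.7410 < 1 (blueshift), so the source is approaching.
λ'/λ₀ = √((1 − β)/(1 + β)) for an approaching source ⇒ β = (1 − r²)/(1 + r²) with r = λ'/λ₀.
β = (1 − 0.5491)/(1 + 0.5491) ≈ 0.291.

0.291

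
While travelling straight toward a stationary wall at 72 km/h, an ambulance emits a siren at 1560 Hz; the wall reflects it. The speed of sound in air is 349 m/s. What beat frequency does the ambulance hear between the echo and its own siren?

190 Hz

72 km/h = 20 m/s.
The wall receives the sound from a moving source: f₁ = f₀ · v/(v − v_e) = 1560 × 349/329 ≈ 1654.8 Hz.
On the return leg the ambulance is a moving observer: f₂ = f₁ · (v + v_e)/v = 1654.8 × 369/349 ≈ 1749.7 Hz.
Equivalently f₂ = f₀ · (v + v_e)/(v − v_e).
Beat against the emitted tone: |f₂ − f₀| = 2v_e·f₀/(v − v_e) = 2 × 20 × 1560/329 ≈ 190 Hz.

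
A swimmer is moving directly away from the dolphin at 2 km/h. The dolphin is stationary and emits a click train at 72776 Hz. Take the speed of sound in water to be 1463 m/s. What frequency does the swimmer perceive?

2 km/h = 0.5556 m/s.
Only the observer moves, away from the source, so f' = f · (v − v_o)/v.
f' = 72776 × (1463 − 0.5556)/1463 = 72776 × 1462.4/1463 ≈ 72748 Hz.

72748 Hz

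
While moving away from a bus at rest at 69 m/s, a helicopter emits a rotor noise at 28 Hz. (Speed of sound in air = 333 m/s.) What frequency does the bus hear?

With the source moving away from a stationary observer, f' = f · v/(v + v_s).
f' = 28 × 333/(333 + 69) = 28 × 333/402 ≈ 23.2 Hz.

23.2 Hz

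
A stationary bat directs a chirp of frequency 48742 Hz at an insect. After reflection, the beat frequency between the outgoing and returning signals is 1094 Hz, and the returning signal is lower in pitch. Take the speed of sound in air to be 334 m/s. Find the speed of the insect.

Double Doppler shift off a moving reflector: f₂ = f₀ · (v + u)/(v − u) (u > 0 toward emitter).
Returning signal is lower, so f₂ = f₀ − Δf = 48742 − 1094 = 47648 Hz.
Rearranging, u = v · (f₂ − f₀)/(f₂ + f₀) = 334 × -1094/96390 ≈ -3.8 m/s.
So the insect is moving at 3.8 m/s away from the emitter.

3.8 m/s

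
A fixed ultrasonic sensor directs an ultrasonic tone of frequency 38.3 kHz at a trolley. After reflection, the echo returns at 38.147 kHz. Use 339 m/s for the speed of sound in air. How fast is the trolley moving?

Double Doppler shift off a moving reflector: f₂ = f₀ · (v + u)/(v − u) (u > 0 toward emitter).
Rearranging, u = v · (f₂ − f₀)/(f₂ + f₀) = 339 × -0.153/76.447 ≈ -0.68 m/s.
So the trolley is moving at 0.68 m/s away from the emitter.

0.68 m/s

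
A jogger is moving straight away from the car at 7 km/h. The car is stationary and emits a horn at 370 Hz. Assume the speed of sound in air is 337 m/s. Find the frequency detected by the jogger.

7 km/h = 1.944 m/s.
Only the observer moves, away from the source, so f' = f · (v − v_o)/v.
f' = 370 × (337 − 1.944)/337 = 370 × 335.06/337 ≈ 368 Hz.

368 Hz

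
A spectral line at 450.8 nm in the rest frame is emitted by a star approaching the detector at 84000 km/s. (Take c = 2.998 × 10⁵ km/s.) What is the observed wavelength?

β = v/c = 84000/299800 = 0.2802.
Relativistic Doppler for wavelength: λ' = λ₀ · √((1 − β)/(1 + β)).
λ' = 450.8 × √(0.7198/1.2802) = 450.8 × 0.74985 ≈ 338.0 nm.

338.0 nm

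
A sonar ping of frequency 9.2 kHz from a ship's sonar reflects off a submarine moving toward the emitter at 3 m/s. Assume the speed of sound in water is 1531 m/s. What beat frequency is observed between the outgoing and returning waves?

36.1 Hz

At the submarine (a moving observer), f₁ = f₀ · (v + u)/v = 9.2 × 1534/1531 ≈ 9.2180 kHz.
On reflection it acts as a source moving toward the stationary detector: f₂ = f₁ · v/(v − u) = 9.2180 × 1531/1528 ≈ 9.2361 kHz.
Beat frequency (with f₀ = 9200 Hz): |f₂ − f₀| = 2u·f₀/(v − u) = 2 × 3 × 9200/1528 ≈ 36.1 Hz.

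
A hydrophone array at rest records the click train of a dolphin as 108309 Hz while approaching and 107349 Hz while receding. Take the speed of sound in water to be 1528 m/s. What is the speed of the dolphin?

f₁/f₂ = (v + v_s)/(v − v_s), so v_s = v · (f₁ − f₂)/(f₁ + f₂).
v_s = 1528 × (108309 − 107349)/(108309 + 107349) = 1528 × 960/215658 ≈ 6.8 m/s.

6.8 m/s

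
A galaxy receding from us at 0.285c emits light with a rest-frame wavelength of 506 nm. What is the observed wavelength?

Relativistic Doppler for wavelength: λ' = λ₀ · √((1 + β)/(1 − β)).
λ' = 506 × √(1.2850/0.7150) = 506 × 1.34060 ≈ 678.3 nm.

678.3 nm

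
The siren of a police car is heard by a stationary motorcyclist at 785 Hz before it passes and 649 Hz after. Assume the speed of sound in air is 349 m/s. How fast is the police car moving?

f₁/f₂ = (v + v_s)/(v − v_s), so v_s = v · (f₁ − f₂)/(f₁ + f₂).
v_s = 349 × (785 − 649)/(785 + 649) = 349 × 136/1434 ≈ 33 m/s.

33 m/s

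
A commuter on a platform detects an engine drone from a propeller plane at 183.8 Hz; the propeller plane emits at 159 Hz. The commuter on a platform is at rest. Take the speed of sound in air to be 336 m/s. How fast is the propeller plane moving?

45 m/s

f' > f, so the propeller plane is approaching.
f' = f · v/(v − v_s) ⇒ v_s = v · |1 − f/f'|.
v_s = 336 × |1 − 159/183.8| = 336 × 0.1349 ≈ 45 m/s.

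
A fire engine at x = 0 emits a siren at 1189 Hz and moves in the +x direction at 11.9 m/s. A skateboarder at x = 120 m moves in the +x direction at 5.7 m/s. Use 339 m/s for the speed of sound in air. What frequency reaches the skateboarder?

1212 Hz

The observer lies on the +x side, so the source is heading toward the observer and the observer is heading away from the source.
General Doppler shift: f' = f · (v − v_o)/(v − v_s).
f' = 1189 × (339 − 5.7)/(339 − 11.9) = 1189 × 333.3/327.1 ≈ 1212 Hz.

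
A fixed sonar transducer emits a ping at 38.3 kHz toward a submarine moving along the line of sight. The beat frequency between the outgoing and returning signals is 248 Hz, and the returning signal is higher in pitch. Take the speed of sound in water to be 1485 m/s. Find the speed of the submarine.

4.8 m/s

Double Doppler shift off a moving reflector: f₂ = f₀ · (v + u)/(v − u) (u > 0 toward emitter).
Returning signal is higher, so f₂ = f₀ + Δf = 38300 + 248 = 38548 Hz.
Rearranging, u = v · (f₂ − f₀)/(f₂ + f₀) = 1485 × 248/76848 ≈ 4.8 m/s.
So the submarine is moving at 4.8 m/s toward the emitter.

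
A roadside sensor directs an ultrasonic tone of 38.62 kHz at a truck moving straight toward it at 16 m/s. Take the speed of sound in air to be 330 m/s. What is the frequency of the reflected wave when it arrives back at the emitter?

42.6 kHz

At the truck (a moving observer), f₁ = f₀ · (v + u)/v = 38.62 × 346/330 ≈ 40.5 kHz.
The reflection then acts as a moving source: f₂ = f₁ · v/(v − u) ≈ 42.6 kHz.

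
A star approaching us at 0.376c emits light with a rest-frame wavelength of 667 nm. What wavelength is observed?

449.2 nm

Relativistic Doppler for wavelength: λ' = λ₀ · √((1 − β)/(1 + β)).
λ' = 667 × √(0.6240/1.3760) = 667 × 0.67342 ≈ 449.2 nm.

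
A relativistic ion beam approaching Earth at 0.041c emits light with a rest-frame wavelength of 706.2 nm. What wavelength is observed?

677.8 nm

Relativistic Doppler for wavelength: λ' = λ₀ · √((1 − β)/(1 + β)).
λ' = 706.2 × √(0.9590/1.0410) = 706.2 × 0.95981 ≈ 677.8 nm.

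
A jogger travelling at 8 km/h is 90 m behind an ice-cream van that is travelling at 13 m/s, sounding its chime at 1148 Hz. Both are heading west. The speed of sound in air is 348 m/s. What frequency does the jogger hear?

1114 Hz

8 km/h = 2.222 m/s.
The jogger is behind, so the ice-cream van is moving away from it while the jogger is moving toward the ice-cream van.
With source receding and observer approaching, f' = f · (v + v_o)/(v + v_s).
f' = 1148 × (348 + 2.222)/(348 + 13) = 1148 × 350.22/361 ≈ 1114 Hz.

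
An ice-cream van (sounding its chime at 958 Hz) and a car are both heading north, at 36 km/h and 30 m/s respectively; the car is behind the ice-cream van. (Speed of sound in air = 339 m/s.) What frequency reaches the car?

1013 Hz

36 km/h = 10 m/s.
The car is behind, so the ice-cream van is moving away from it while the car is moving toward the ice-cream van.
With source receding and observer approaching, f' = f · (v + v_o)/(v + v_s).
f' = 958 × (339 + 30)/(339 + 10) = 958 × 369/349 ≈ 1013 Hz.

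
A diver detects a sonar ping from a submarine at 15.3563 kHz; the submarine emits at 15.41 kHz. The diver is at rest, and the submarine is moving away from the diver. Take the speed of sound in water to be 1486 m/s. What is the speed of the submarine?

5.2 m/s

f' = f · v/(v + v_s) ⇒ v_s = v · |1 − f/f'|.
v_s = 1486 × |1 − 15.41/15.3563| = 1486 × 0.003497 ≈ 5.2 m/s.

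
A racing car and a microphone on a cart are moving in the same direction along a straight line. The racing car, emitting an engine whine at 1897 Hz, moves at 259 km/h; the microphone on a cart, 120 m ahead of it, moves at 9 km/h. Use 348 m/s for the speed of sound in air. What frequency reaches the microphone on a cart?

2374 Hz

259 km/h = 71.94 m/s; 9 km/h = 2.5 m/s.
The microphone on a cart is ahead, so the racing car is moving toward it while the microphone on a cart is moving away from the racing car.
With source approaching and observer receding, f' = f · (v − v_o)/(v − v_s).
f' = 1897 × (348 − 2.5)/(348 − 71.94) = 1897 × 345.5/276.06 ≈ 2374 Hz.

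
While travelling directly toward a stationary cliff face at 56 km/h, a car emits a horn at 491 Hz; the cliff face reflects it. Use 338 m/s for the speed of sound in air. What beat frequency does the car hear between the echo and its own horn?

47.4 Hz

56 km/h = 15.56 m/s.
The cliff face receives the sound from a moving source: f₁ = f₀ · v/(v − v_e) = 491 × 338/322.44 ≈ 514.7 Hz.
On the return leg the car is a moving observer: f₂ = f₁ · (v + v_e)/v = 514.7 × 353.56/338 ≈ 538.4 Hz.
Beat against the emitted tone: |f₂ − f₀| = 2v_e·f₀/(v − v_e) = 2 × 15.56 × 491/322.44 ≈ 47.4 Hz.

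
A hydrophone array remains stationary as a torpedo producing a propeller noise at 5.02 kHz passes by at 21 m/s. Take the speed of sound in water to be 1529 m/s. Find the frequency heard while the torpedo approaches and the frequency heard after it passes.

5.09 kHz approaching; 4.95 kHz receding

Approaching: f₁ = f · v/(v − v_s) = 5.02 × 1529/1508 ≈ 5.09 kHz.
Receding: f₂ = f · v/(v + v_s) = 5.02 × 1529/1550 ≈ 4.95 kHz.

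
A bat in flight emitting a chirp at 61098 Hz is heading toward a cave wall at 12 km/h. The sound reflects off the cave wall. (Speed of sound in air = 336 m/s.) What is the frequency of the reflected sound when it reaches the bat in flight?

62322 Hz

12 km/h = 3.333 m/s.
The cave wall receives the sound from a moving source: f₁ = f₀ · v/(v − v_e) = 61098 × 336/332.67 ≈ 61710 Hz.
On the return leg the bat in flight is a moving observer: f₂ = f₁ · (v + v_e)/v = 61710 × 339.33/336 ≈ 62322 Hz.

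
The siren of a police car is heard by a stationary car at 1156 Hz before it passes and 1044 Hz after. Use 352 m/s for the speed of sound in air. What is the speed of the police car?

17.9 m/s

f₁/f₂ = (v + v_s)/(v − v_s), so v_s = v · (f₁ − f₂)/(f₁ + f₂).
v_s = 352 × (1156 − 1044)/(1156 + 1044) = 352 × 112/2200 ≈ 17.9 m/s.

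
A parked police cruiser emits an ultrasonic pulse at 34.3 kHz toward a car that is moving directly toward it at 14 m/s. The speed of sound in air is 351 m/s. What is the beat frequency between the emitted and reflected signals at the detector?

2850 Hz

The car first receives the wave as a moving observer: f₁ = f₀ · (v + u)/v = 34.3 × (351 + 14)/351 ≈ 35.67 kHz.
On reflection it acts as a source moving toward the stationary detector: f₂ = f₁ · v/(v − u) = 35.67 × 351/337 ≈ 37.15 kHz.
Beat frequency (with f₀ = 34300 Hz): |f₂ − f₀| = 2u·f₀/(v − u) = 2 × 14 × 34300/337 ≈ 2850 Hz.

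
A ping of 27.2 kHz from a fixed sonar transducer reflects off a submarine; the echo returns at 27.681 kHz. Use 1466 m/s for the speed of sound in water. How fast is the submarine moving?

12.8 m/s

Double Doppler shift off a moving reflector: f₂ = f₀ · (v + u)/(v − u) (u > 0 toward emitter).
Rearranging, u = v · (f₂ − f₀)/(f₂ + f₀) = 1466 × 0.481/54.881 ≈ 12.8 m/s.
So the submarine is moving at 12.8 m/s toward the emitter.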